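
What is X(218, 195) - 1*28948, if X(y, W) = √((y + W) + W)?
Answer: -28948 + 4*√38 ≈ -28923.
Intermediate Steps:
X(y, W) = √(y + 2*W) (X(y, W) = √((W + y) + W) = √(y + 2*W))
X(218, 195) - 1*28948 = √(218 + 2*195) - 1*28948 = √(218 + 390) - 28948 = √608 - 28948 = 4*√38 - 28948 = -28948 + 4*√38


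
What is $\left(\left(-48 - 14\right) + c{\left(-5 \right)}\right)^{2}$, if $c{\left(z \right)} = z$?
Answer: $4489$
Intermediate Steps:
$\left(\left(-48 - 14\right) + c{\left(-5 \right)}\right)^{2} = \left(\left(-48 - 14\right) - 5\right)^{2} = \left(-62 - 5\right)^{2} = \left(-67\right)^{2} = 4489$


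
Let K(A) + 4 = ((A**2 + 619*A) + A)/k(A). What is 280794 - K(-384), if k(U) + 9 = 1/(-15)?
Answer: 4603646/17 ≈ 2.7080e+5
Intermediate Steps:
k(U) = -136/15 (k(U) = -9 + 1/(-15) = -9 - 1/15 = -136/15)
K(A) = -4 - 2325*A/34 - 15*A**2/136 (K(A) = -4 + ((A**2 + 619*A) + A)/(-136/15) = -4 + (A**2 + 620*A)*(-15/136) = -4 + (-2325*A/34 - 15*A**2/136) = -4 - 2325*A/34 - 15*A**2/136)
280794 - K(-384) = 280794 - (-4 - 2325/34*(-384) - 15/136*(-384)**2) = 280794 - (-4 + 446400/17 - 15/136*147456) = 280794 - (-4 + 446400/17 - 276480/17) = 280794 - 1*169852/17 = 280794 - 169852/17 = 4603646/17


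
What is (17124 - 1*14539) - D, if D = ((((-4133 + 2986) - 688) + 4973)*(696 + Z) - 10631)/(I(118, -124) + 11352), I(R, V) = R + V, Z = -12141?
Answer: 65254451/11346 ≈ 5751.3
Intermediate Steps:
D = -35925041/11346 (D = ((((-4133 + 2986) - 688) + 4973)*(696 - 12141) - 10631)/((118 - 124) + 11352) = (((-1147 - 688) + 4973)*(-11445) - 10631)/(-6 + 11352) = ((-1835 + 4973)*(-11445) - 10631)/11346 = (3138*(-11445) - 10631)*(1/11346) = (-35914410 - 10631)*(1/11346) = -35925041*1/11346 = -35925041/11346 ≈ -3166.3)
(17124 - 1*14539) - D = (17124 - 1*14539) - 1*(-35925041/11346) = (17124 - 14539) + 35925041/11346 = 2585 + 35925041/11346 = 65254451/11346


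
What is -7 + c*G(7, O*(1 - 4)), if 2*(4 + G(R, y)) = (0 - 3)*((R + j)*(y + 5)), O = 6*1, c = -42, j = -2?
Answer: -3934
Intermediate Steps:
O = 6
G(R, y) = -4 - 3*(-2 + R)*(5 + y)/2 (G(R, y) = -4 + ((0 - 3)*((R - 2)*(y + 5)))/2 = -4 + (-3*(-2 + R)*(5 + y))/2 = -4 - 3*(-2 + R)*(5 + y)/2)
-7 + c*G(7, O*(1 - 4)) = -7 - 42*(11 + 3*(6*(1 - 4)) - 15/2*7 - 3/2*7*6*(1 - 4)) = -7 - 42*(11 + 3*(6*(-3)) - 105/2 - 3/2*7*6*(-3)) = -7 - 42*(11 + 3*(-18) - 105/2 - 3/2*7*(-18)) = -7 - 42*(11 - 54 - 105/2 + 189) = -7 - 42*187/2 = -7 - 3927 = -3934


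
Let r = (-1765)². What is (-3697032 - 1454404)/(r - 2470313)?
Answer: -1287859/161228 ≈ -7.9878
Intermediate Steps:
r = 3115225
(-3697032 - 1454404)/(r - 2470313) = (-3697032 - 1454404)/(3115225 - 2470313) = -5151436/644912 = -5151436*1/644912 = -1287859/161228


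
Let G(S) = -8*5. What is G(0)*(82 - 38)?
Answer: -1760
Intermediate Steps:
G(S) = -40
G(0)*(82 - 38) = -40*(82 - 38) = -40*44 = -1760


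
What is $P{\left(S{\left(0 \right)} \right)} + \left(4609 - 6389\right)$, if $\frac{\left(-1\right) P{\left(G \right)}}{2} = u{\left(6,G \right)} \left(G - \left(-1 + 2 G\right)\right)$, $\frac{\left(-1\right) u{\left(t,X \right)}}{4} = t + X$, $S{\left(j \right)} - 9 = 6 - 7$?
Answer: $-2564$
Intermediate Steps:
$S{\left(j \right)} = 8$ ($S{\left(j \right)} = 9 + \left(6 - 7\right) = 9 - 1 = 8$)
$u{\left(t,X \right)} = - 4 X - 4 t$ ($u{\left(t,X \right)} = - 4 \left(t + X\right) = - 4 \left(X + t\right) = - 4 X - 4 t$)
$P{\left(G \right)} = - 2 \left(1 - G\right) \left(-24 - 4 G\right)$ ($P{\left(G \right)} = - 2 \left(- 4 G - 24\right) \left(G - \left(-1 + 2 G\right)\right) = - 2 \left(-24 - 4 G\right) \left(1 - G\right) = - 2 \left(1 - G\right) \left(-24 - 4 G\right)$)
$P{\left(S{\left(0 \right)} \right)} + \left(4609 - 6389\right) = - 8 \left(-1 + 8\right) \left(6 + 8\right) + \left(4609 - 6389\right) = \left(-8\right) 7 \cdot 14 - 1780 = -784 - 1780 = -2564$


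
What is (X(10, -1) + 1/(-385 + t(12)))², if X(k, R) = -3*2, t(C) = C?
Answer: 5013121/139129 ≈ 36.032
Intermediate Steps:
X(k, R) = -6
(X(10, -1) + 1/(-385 + t(12)))² = (-6 + 1/(-385 + 12))² = (-6 + 1/(-373))² = (-6 - 1/373)² = (-2239/373)² = 5013121/139129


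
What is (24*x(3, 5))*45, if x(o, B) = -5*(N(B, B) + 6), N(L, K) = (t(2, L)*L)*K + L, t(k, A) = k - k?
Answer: -59400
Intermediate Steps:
t(k, A) = 0
N(L, K) = L (N(L, K) = (0*L)*K + L = 0*K + L = 0 + L = L)
x(o, B) = -30 - 5*B (x(o, B) = -5*(B + 6) = -5*(6 + B) = -30 - 5*B)
(24*x(3, 5))*45 = (24*(-30 - 5*5))*45 = (24*(-30 - 25))*45 = (24*(-55))*45 = -1320*45 = -59400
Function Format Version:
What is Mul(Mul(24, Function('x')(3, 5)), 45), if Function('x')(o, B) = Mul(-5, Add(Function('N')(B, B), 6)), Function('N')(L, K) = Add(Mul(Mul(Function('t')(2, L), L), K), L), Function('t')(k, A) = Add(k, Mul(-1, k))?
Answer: -59400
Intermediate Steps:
Function('t')(k, A) = 0
Function('N')(L, K) = L (Function('N')(L, K) = Add(Mul(Mul(0, L), K), L) = Add(Mul(0, K), L) = Add(0, L) = L)
Function('x')(o, B) = Add(-30, Mul(-5, B)) (Function('x')(o, B) = Mul(-5, Add(B, 6)) = Mul(-5, Add(6, B)) = Add(-30, Mul(-5, B)))
Mul(Mul(24, Function('x')(3, 5)), 45) = Mul(Mul(24, Add(-30, Mul(-5, 5))), 45) = Mul(Mul(24, Add(-30, -25)), 45) = Mul(Mul(24, -55), 45) = Mul(-1320, 45) = -59400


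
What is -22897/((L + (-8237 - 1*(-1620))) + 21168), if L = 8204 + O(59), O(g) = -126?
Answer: -22897/22629 ≈ -1.0118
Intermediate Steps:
L = 8078 (L = 8204 - 126 = 8078)
-22897/((L + (-8237 - 1*(-1620))) + 21168) = -22897/((8078 + (-8237 - 1*(-1620))) + 21168) = -22897/((8078 + (-8237 + 1620)) + 21168) = -22897/((8078 - 6617) + 21168) = -22897/(1461 + 21168) = -22897/22629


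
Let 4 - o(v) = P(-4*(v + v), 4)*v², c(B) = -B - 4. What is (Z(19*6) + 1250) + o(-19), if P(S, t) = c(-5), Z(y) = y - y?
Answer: 893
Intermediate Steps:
Z(y) = 0
c(B) = -4 - B
P(S, t) = 1 (P(S, t) = -4 - 1*(-5) = -4 + 5 = 1)
o(v) = 4 - v²
(Z(19*6) + 1250) + o(-19) = (0 + 1250) + (4 - 1*(-19)²) = 1250 + (4 - 1*361) = 1250 + (4 - 361) = 1250 - 357 = 893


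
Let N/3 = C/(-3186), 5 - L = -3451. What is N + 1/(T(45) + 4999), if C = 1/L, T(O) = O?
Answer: 916307/4628212992 ≈ 0.00019798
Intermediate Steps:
L = 3456 (L = 5 - 1*(-3451) = 5 + 3451 = 3456)
C = 1/3456 ≈ 0.00028935
N = -1/3670272 (N = 3*((1/3456)/(-3186)) = 3*((1/3456)*(-1/3186)) = 3*(-1/11010816) = -1/3670272 ≈ -2.7246e-7)
N + 1/(T(45) + 4999) = -1/3670272 + 1/(45 + 4999) = -1/3670272 + 1/5044 = 916307/4628212992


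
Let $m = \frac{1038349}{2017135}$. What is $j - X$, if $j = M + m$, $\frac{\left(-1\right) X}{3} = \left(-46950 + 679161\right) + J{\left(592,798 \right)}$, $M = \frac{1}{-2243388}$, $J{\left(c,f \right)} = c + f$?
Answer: $\frac{505973372920690201}{266189203140} \approx 1.9008 \cdot 10^{6}$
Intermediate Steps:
$M = - \frac{1}{2243388} \approx -4.4575 \cdot 10^{-7}$
$m = \frac{1038349}{2017135}$ ($m = 1038349 \cdot \frac{1}{2017135} = \frac{1038349}{2017135} \approx 0.51476$)
$X = -1900803$ ($X = - 3 \left(\left(-46950 + 679161\right) + \left(592 + 798\right)\right) = - 3 \left(632211 + 1390\right) = \left(-3\right) 633601 = -1900803$)
$j = \frac{137024568781}{266189203140}$ ($j = - \frac{1}{2243388} + \frac{1038349}{2017135} = \frac{137024568781}{266189203140} \approx 0.51476$)
$j - X = \frac{137024568781}{266189203140} - -1900803 = \frac{137024568781}{266189203140} + 1900803 = \frac{505973372920690201}{266189203140}$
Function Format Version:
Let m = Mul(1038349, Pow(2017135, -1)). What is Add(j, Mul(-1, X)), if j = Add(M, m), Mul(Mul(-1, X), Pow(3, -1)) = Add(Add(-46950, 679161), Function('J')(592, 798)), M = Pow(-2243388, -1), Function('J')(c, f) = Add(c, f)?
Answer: Rational(505973372920690201, 266189203140) ≈ 1.9008e+6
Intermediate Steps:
M = Rational(-1, 2243388) ≈ -4.4575e-7
m = Rational(1038349, 2017135) (m = Mul(1038349, Rational(1, 2017135)) = Rational(1038349, 2017135) ≈ 0.51476)
X = -1900803 (X = Mul(-3, Add(Add(-46950, 679161), Add(592, 798))) = Mul(-3, Add(632211, 1390)) = Mul(-3, 633601) = -1900803)
j = Rational(137024568781, 266189203140) (j = Add(Rational(-1, 2243388), Rational(1038349, 2017135)) = Rational(137024568781, 266189203140) ≈ 0.51476)
Add(j, Mul(-1, X)) = Add(Rational(137024568781, 266189203140), Mul(-1, -1900803)) = Add(Rational(137024568781, 266189203140), 1900803) = Rational(505973372920690201, 266189203140)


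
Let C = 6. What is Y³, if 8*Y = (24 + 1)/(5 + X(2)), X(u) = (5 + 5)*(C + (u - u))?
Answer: 125/1124864 ≈ 0.00011112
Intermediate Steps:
X(u) = 60 (X(u) = (5 + 5)*(6 + (u - u)) = 10*(6 + 0) = 10*6 = 60)
Y = 5/104 (Y = ((24 + 1)/(5 + 60))/8 = (25/65)/8 = (25*(1/65))/8 = (⅛)*(5/13) = 5/104 ≈ 0.048077)
Y³ = (5/104)³ = 125/1124864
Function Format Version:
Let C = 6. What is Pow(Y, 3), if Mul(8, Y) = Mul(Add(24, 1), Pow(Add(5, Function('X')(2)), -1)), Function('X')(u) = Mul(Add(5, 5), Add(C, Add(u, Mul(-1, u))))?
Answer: Rational(125, 1124864) ≈ 0.00011112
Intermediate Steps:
Function('X')(u) = 60 (Function('X')(u) = Mul(Add(5, 5), Add(6, Add(u, Mul(-1, u)))) = Mul(10, Add(6, 0)) = Mul(10, 6) = 60)
Y = Rational(5, 104) (Y = Mul(Rational(1, 8), Mul(Add(24, 1), Pow(Add(5, 60), -1))) = Mul(Rational(1, 8), Mul(25, Pow(65, -1))) = Mul(Rational(1, 8), Mul(25, Rational(1, 65))) = Mul(Rational(1, 8), Rational(5, 13)) = Rational(5, 104) ≈ 0.048077)
Pow(Y, 3) = Pow(Rational(5, 104), 3) = Rational(125, 1124864)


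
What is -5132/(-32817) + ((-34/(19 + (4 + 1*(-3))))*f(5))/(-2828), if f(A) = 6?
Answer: 74240147/464032380 ≈ 0.15999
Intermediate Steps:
-5132/(-32817) + ((-34/(19 + (4 + 1*(-3))))*f(5))/(-2828) = -5132/(-32817) + (-34/(19 + (4 + 1*(-3)))*6)/(-2828) = -5132*(-1/32817) + (-34/(19 + (4 - 3))*6)*(-1/2828) = 5132/32817 + (-34/(19 + 1)*6)*(-1/2828) = 5132/32817 + (-34/20*6)*(-1/2828) = 5132/32817 + (-34*1/20*6)*(-1/2828) = 5132/32817 - 17/10*6*(-1/2828) = 5132/32817 - 51/5*(-1/2828) = 5132/32817 + 51/14140 = 74240147/464032380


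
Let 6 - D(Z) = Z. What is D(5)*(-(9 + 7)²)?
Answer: -256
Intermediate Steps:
D(Z) = 6 - Z
D(5)*(-(9 + 7)²) = (6 - 1*5)*(-(9 + 7)²) = (6 - 5)*(-1*16²) = 1*(-1*256) = 1*(-256) = -256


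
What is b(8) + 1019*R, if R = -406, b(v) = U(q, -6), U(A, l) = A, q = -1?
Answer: -413715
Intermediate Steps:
b(v) = -1
b(8) + 1019*R = -1 + 1019*(-406) = -1 - 413714 = -413715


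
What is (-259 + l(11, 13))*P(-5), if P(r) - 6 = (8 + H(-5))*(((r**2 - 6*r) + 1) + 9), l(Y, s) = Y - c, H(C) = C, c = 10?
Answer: -51858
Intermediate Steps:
l(Y, s) = -10 + Y (l(Y, s) = Y - 1*10 = Y - 10 = -10 + Y)
P(r) = 36 - 18*r + 3*r**2 (P(r) = 6 + (8 - 5)*(((r**2 - 6*r) + 1) + 9) = 6 + 3*((1 + r**2 - 6*r) + 9) = 6 + 3*(10 + r**2 - 6*r) = 6 + (30 - 18*r + 3*r**2) = 36 - 18*r + 3*r**2)
(-259 + l(11, 13))*P(-5) = (-259 + (-10 + 11))*(36 - 18*(-5) + 3*(-5)**2) = (-259 + 1)*(36 + 90 + 3*25) = -258*(36 + 90 + 75) = -258*201 = -51858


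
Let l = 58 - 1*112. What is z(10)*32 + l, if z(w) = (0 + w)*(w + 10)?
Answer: 6346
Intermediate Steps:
l = -54 (l = 58 - 112 = -54)
z(w) = w*(10 + w)
z(10)*32 + l = (10*(10 + 10))*32 - 54 = (10*20)*32 - 54 = 200*32 - 54 = 6400 - 54 = 6346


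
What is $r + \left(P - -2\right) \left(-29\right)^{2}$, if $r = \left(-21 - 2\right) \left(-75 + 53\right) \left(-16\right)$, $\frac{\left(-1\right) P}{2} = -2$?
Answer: $-3050$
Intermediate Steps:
$P = 4$ ($P = \left(-2\right) \left(-2\right) = 4$)
$r = -8096$ ($r = \left(-23\right) \left(-22\right) \left(-16\right) = 506 \left(-16\right) = -8096$)
$r + \left(P - -2\right) \left(-29\right)^{2} = -8096 + \left(4 - -2\right) \left(-29\right)^{2} = -8096 + \left(4 + 2\right) 841 = -8096 + 6 \cdot 841 = -8096 + 5046 = -3050$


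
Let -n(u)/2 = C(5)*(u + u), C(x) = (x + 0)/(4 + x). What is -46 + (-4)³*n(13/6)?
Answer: 7078/27 ≈ 262.15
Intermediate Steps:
C(x) = x/(4 + x)
n(u) = -20*u/9 (n(u) = -2*5/(4 + 5)*(u + u) = -2*5/9*2*u = -2*5*(⅑)*2*u = -10*2*u/9 = -20*u/9)
-46 + (-4)³*n(13/6) = -46 + (-4)³*(-260/(9*6)) = -46 - (-1280)*13*(⅙)/9 = -46 - (-1280)*13/(9*6) = -46 - 64*(-130/27) = -46 + 8320/27 = 7078/27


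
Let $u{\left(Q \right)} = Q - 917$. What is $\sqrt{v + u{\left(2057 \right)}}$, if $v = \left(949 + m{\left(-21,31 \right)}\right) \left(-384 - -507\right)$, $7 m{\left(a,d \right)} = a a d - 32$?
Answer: $\frac{3 \sqrt{1946518}}{7} \approx 597.93$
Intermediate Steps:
$m{\left(a,d \right)} = - \frac{32}{7} + \frac{d a^{2}}{7}$ ($m{\left(a,d \right)} = \frac{a a d - 32}{7} = \frac{a^{2} d - 32}{7} = \frac{d a^{2} - 32}{7} = \frac{-32 + d a^{2}}{7} = - \frac{32}{7} + \frac{d a^{2}}{7}$)
$u{\left(Q \right)} = -917 + Q$ ($u{\left(Q \right)} = Q - 917 = -917 + Q$)
$v = \frac{2494686}{7}$ ($v = \left(949 - \left(\frac{32}{7} - \frac{31 \left(-21\right)^{2}}{7}\right)\right) \left(-384 - -507\right) = \left(949 - \left(\frac{32}{7} - 1953\right)\right) \left(-384 + 507\right) = \left(949 + \left(- \frac{32}{7} + 1953\right)\right) 123 = \left(949 + \frac{13639}{7}\right) 123 = \frac{20282}{7} \cdot 123 = \frac{2494686}{7} \approx 3.5638 \cdot 10^{5}$)
$\sqrt{v + u{\left(2057 \right)}} = \sqrt{\frac{2494686}{7} + \left(-917 + 2057\right)} = \sqrt{\frac{2494686}{7} + 1140} = \sqrt{\frac{2502666}{7}} = \frac{3 \sqrt{1946518}}{7}$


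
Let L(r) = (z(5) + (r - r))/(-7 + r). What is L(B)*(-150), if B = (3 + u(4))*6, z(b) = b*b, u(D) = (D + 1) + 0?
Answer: -3750/41 ≈ -91.463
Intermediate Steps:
u(D) = 1 + D (u(D) = (1 + D) + 0 = 1 + D)
z(b) = b²
B = 48 (B = (3 + (1 + 4))*6 = (3 + 5)*6 = 8*6 = 48)
L(r) = 25/(-7 + r) (L(r) = (5² + (r - r))/(-7 + r) = (25 + 0)/(-7 + r) = 25/(-7 + r))
L(B)*(-150) = (25/(-7 + 48))*(-150) = (25/41)*(-150) = -3750/41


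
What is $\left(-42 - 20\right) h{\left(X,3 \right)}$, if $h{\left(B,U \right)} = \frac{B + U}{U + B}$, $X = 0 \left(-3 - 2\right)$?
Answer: $-62$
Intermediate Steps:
$X = 0$ ($X = 0 \left(-5\right) = 0$)
$h{\left(B,U \right)} = 1$ ($h{\left(B,U \right)} = \frac{B + U}{B + U} = 1$)
$\left(-42 - 20\right) h{\left(X,3 \right)} = \left(-42 - 20\right) 1 = \left(-62\right) 1 = -62$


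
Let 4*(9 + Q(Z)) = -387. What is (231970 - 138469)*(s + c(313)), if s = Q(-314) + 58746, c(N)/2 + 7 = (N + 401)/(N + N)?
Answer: 6863246516421/1252 ≈ 5.4818e+9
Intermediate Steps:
Q(Z) = -423/4 (Q(Z) = -9 + (1/4)*(-387) = -9 - 387/4 = -423/4)
c(N) = -14 + (401 + N)/N (c(N) = -14 + 2*((N + 401)/(N + N)) = -14 + 2*((401 + N)/((2*N))) = -14 + 2*((401 + N)*(1/(2*N))) = -14 + 2*((401 + N)/(2*N)) = -14 + (401 + N)/N)
s = 234561/4 (s = -423/4 + 58746 = 234561/4 ≈ 58640.)
(231970 - 138469)*(s + c(313)) = (231970 - 138469)*(234561/4 + (-13 + 401/313)) = 93501*(234561/4 + (-13 + 401*(1/313))) = 93501*(234561/4 + (-13 + 401/313)) = 93501*(234561/4 - 3668/313) = 93501*(73402921/1252) = 6863246516421/1252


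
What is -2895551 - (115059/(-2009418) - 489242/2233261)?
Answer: -4331314233166252481/1495851617366 ≈ -2.8956e+6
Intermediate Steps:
-2895551 - (115059/(-2009418) - 489242/2233261) = -2895551 - (115059*(-1/2009418) - 489242*1/2233261) = -2895551 - (-38353/669806 - 489242/2233261) = -2895551 - 1*(-413349486185/1495851617366) = -2895551 + 413349486185/1495851617366 = -4331314233166252481/1495851617366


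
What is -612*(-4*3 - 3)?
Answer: 9180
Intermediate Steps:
-612*(-4*3 - 3) = -612*(-12 - 3) = -612*(-15) = 9180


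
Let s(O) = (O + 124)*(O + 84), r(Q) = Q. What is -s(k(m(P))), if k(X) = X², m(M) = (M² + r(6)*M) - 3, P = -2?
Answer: -50225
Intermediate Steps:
m(M) = -3 + M² + 6*M (m(M) = (M² + 6*M) - 3 = -3 + M² + 6*M)
s(O) = (84 + O)*(124 + O) (s(O) = (124 + O)*(84 + O) = (84 + O)*(124 + O))
-s(k(m(P))) = -(10416 + ((-3 + (-2)² + 6*(-2))²)² + 208*(-3 + (-2)² + 6*(-2))²) = -(10416 + ((-3 + 4 - 12)²)² + 208*(-3 + 4 - 12)²) = -(10416 + ((-11)²)² + 208*(-11)²) = -(10416 + 121² + 208*121) = -(10416 + 14641 + 25168) = -1*50225 = -50225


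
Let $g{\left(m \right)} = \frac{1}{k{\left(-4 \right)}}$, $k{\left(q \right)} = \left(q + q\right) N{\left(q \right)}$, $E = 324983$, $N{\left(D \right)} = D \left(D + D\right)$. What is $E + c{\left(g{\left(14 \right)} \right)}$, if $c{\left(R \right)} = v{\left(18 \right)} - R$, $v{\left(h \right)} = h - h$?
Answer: $\frac{83195649}{256} \approx 3.2498 \cdot 10^{5}$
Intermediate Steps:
$N{\left(D \right)} = 2 D^{2}$ ($N{\left(D \right)} = D 2 D = 2 D^{2}$)
$v{\left(h \right)} = 0$
$k{\left(q \right)} = 4 q^{3}$ ($k{\left(q \right)} = \left(q + q\right) 2 q^{2} = 2 q 2 q^{2} = 4 q^{3}$)
$g{\left(m \right)} = - \frac{1}{256}$ ($g{\left(m \right)} = \frac{1}{4 \left(-4\right)^{3}} = \frac{1}{4 \left(-64\right)} = \frac{1}{-256} = - \frac{1}{256}$)
$c{\left(R \right)} = - R$ ($c{\left(R \right)} = 0 - R = - R$)
$E + c{\left(g{\left(14 \right)} \right)} = 324983 - - \frac{1}{256} = 324983 + \frac{1}{256} = \frac{83195649}{256}$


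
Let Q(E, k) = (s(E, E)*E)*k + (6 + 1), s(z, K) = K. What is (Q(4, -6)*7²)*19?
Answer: -82859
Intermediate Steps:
Q(E, k) = 7 + k*E² (Q(E, k) = (E*E)*k + (6 + 1) = E²*k + 7 = k*E² + 7 = 7 + k*E²)
(Q(4, -6)*7²)*19 = ((7 - 6*4²)*7²)*19 = ((7 - 6*16)*49)*19 = ((7 - 96)*49)*19 = -89*49*19 = -4361*19 = -82859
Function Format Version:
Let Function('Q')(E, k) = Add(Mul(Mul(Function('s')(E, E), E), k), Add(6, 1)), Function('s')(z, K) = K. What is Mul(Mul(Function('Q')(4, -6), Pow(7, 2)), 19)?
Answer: -82859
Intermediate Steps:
Function('Q')(E, k) = Add(7, Mul(k, Pow(E, 2))) (Function('Q')(E, k) = Add(Mul(Mul(E, E), k), Add(6, 1)) = Add(Mul(Pow(E, 2), k), 7) = Add(Mul(k, Pow(E, 2)), 7) = Add(7, Mul(k, Pow(E, 2))))
Mul(Mul(Function('Q')(4, -6), Pow(7, 2)), 19) = Mul(Mul(Add(7, Mul(-6, Pow(4, 2))), Pow(7, 2)), 19) = Mul(Mul(Add(7, Mul(-6, 16)), 49), 19) = Mul(Mul(Add(7, -96), 49), 19) = Mul(Mul(-89, 49), 19) = Mul(-4361, 19) = -82859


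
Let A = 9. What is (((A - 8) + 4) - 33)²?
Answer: 784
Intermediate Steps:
(((A - 8) + 4) - 33)² = (((9 - 8) + 4) - 33)² = ((1 + 4) - 33)² = (5 - 33)² = (-28)² = 784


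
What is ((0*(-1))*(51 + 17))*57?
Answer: 0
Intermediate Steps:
((0*(-1))*(51 + 17))*57 = (0*68)*57 = 0*57 = 0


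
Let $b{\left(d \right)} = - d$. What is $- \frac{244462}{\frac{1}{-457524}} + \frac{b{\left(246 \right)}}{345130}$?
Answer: $\frac{19300917605265597}{172565} \approx 1.1185 \cdot 10^{11}$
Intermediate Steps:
$- \frac{244462}{\frac{1}{-457524}} + \frac{b{\left(246 \right)}}{345130} = - \frac{244462}{\frac{1}{-457524}} + \frac{\left(-1\right) 246}{345130} = - \frac{244462}{- \frac{1}{457524}} - \frac{123}{172565} = \left(-244462\right) \left(-457524\right) - \frac{123}{172565} = 111847232088 - \frac{123}{172565} = \frac{19300917605265597}{172565}$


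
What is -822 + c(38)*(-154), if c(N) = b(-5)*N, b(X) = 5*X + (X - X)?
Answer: 145478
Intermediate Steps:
b(X) = 5*X (b(X) = 5*X + 0 = 5*X)
c(N) = -25*N (c(N) = (5*(-5))*N = -25*N)
-822 + c(38)*(-154) = -822 - 25*38*(-154) = -822 - 950*(-154) = -822 + 146300 = 145478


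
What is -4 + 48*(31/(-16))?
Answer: -97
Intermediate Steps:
-4 + 48*(31/(-16)) = -4 + 48*(31*(-1/16)) = -4 + 48*(-31/16) = -4 - 93 = -97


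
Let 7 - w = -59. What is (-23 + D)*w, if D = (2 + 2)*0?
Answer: -1518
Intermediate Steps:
w = 66 (w = 7 - 1*(-59) = 7 + 59 = 66)
D = 0 (D = 4*0 = 0)
(-23 + D)*w = (-23 + 0)*66 = -23*66 = -1518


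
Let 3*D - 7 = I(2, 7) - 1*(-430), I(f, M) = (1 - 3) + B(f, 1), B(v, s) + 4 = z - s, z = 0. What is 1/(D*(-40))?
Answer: -3/17200 ≈ -0.00017442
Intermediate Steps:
B(v, s) = -4 - s (B(v, s) = -4 + (0 - s) = -4 - s)
I(f, M) = -7 (I(f, M) = (1 - 3) + (-4 - 1*1) = -2 + (-4 - 1) = -2 - 5 = -7)
D = 430/3 (D = 7/3 + (-7 - 1*(-430))/3 = 7/3 + (-7 + 430)/3 = 7/3 + (1/3)*423 = 7/3 + 141 = 430/3 ≈ 143.33)
1/(D*(-40)) = 1/((430/3)*(-40)) = 1/(-17200/3) = -3/17200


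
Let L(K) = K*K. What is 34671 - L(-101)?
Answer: 24470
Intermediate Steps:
L(K) = K²
34671 - L(-101) = 34671 - 1*(-101)² = 34671 - 1*10201 = 34671 - 10201 = 24470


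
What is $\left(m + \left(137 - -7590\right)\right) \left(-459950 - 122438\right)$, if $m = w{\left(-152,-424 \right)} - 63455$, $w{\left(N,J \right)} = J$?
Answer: $32702250976$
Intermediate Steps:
$m = -63879$ ($m = -424 - 63455 = -63879$)
$\left(m + \left(137 - -7590\right)\right) \left(-459950 - 122438\right) = \left(-63879 + \left(137 - -7590\right)\right) \left(-459950 - 122438\right) = \left(-63879 + \left(137 + 7590\right)\right) \left(-582388\right) = \left(-63879 + 7727\right) \left(-582388\right) = \left(-56152\right) \left(-582388\right) = 32702250976$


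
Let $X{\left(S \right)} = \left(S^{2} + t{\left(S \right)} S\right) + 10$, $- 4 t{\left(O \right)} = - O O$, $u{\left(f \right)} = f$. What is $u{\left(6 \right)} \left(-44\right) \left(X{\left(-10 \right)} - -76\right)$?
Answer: $16896$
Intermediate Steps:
$t{\left(O \right)} = \frac{O^{2}}{4}$ ($t{\left(O \right)} = - \frac{- O O}{4} = - \frac{\left(-1\right) O^{2}}{4} = \frac{O^{2}}{4}$)
$X{\left(S \right)} = 10 + S^{2} + \frac{S^{3}}{4}$ ($X{\left(S \right)} = \left(S^{2} + \frac{S^{2}}{4} S\right) + 10 = \left(S^{2} + \frac{S^{3}}{4}\right) + 10 = 10 + S^{2} + \frac{S^{3}}{4}$)
$u{\left(6 \right)} \left(-44\right) \left(X{\left(-10 \right)} - -76\right) = 6 \left(-44\right) \left(\left(10 + \left(-10\right)^{2} + \frac{\left(-10\right)^{3}}{4}\right) - -76\right) = - 264 \left(\left(10 + 100 + \frac{1}{4} \left(-1000\right)\right) + 76\right) = - 264 \left(\left(10 + 100 - 250\right) + 76\right) = - 264 \left(-140 + 76\right) = \left(-264\right) \left(-64\right) = 16896$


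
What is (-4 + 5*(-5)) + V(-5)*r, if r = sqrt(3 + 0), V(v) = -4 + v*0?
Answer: -29 - 4*sqrt(3) ≈ -35.928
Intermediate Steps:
V(v) = -4 (V(v) = -4 + 0 = -4)
r = sqrt(3) ≈ 1.7320
(-4 + 5*(-5)) + V(-5)*r = (-4 + 5*(-5)) - 4*sqrt(3) = (-4 - 25) - 4*sqrt(3) = -29 - 4*sqrt(3)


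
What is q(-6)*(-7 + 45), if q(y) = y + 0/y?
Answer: -228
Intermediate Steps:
q(y) = y (q(y) = y + 0 = y)
q(-6)*(-7 + 45) = -6*(-7 + 45) = -6*38 = -228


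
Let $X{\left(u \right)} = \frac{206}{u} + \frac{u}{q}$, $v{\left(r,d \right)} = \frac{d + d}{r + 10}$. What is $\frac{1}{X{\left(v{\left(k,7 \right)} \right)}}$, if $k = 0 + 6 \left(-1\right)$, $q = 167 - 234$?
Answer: $\frac{938}{55159} \approx 0.017005$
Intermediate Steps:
$q = -67$
$k = -6$ ($k = 0 - 6 = -6$)
$v{\left(r,d \right)} = \frac{2 d}{10 + r}$
$X{\left(u \right)} = \frac{206}{u} - \frac{u}{67}$ ($X{\left(u \right)} = \frac{206}{u} + \frac{u}{-67} = \frac{206}{u} + u \left(- \frac{1}{67}\right) = \frac{206}{u} - \frac{u}{67}$)
$\frac{1}{X{\left(v{\left(k,7 \right)} \right)}} = \frac{1}{\frac{206}{2 \cdot 7 \frac{1}{10 - 6}} - \frac{2 \cdot 7 \frac{1}{10 - 6}}{67}} = \frac{1}{\frac{206}{2 \cdot 7 \cdot \frac{1}{4}} - \frac{2 \cdot 7 \cdot \frac{1}{4}}{67}} = \frac{1}{\frac{206}{\frac{7}{2}} - \frac{7}{134}} = \frac{1}{206 \cdot \frac{2}{7} - \frac{7}{134}} = \frac{1}{\frac{412}{7} - \frac{7}{134}} = \frac{1}{\frac{55159}{938}} = \frac{938}{55159}$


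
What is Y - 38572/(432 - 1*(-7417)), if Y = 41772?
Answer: 327829856/7849 ≈ 41767.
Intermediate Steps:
Y - 38572/(432 - 1*(-7417)) = 41772 - 38572/(432 - 1*(-7417)) = 41772 - 38572/(432 + 7417) = 41772 - 38572/7849 = 327829856/7849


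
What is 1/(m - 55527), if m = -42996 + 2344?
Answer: -1/96179 ≈ -1.0397e-5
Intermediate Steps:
m = -40652
1/(m - 55527) = 1/(-40652 - 55527) = 1/(-96179) = -1/96179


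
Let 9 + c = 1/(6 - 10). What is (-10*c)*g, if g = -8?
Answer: -740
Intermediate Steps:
c = -37/4 (c = -9 + 1/(6 - 10) = -9 + 1/(-4) = -9 - ¼ = -37/4 ≈ -9.2500)
(-10*c)*g = -10*(-37/4)*(-8) = (185/2)*(-8) = -740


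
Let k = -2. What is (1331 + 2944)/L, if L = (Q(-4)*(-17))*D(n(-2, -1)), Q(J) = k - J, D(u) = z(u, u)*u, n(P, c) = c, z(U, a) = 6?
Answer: 1425/68 ≈ 20.956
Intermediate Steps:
D(u) = 6*u
Q(J) = -2 - J
L = 204 (L = ((-2 - 1*(-4))*(-17))*(6*(-1)) = ((-2 + 4)*(-17))*(-6) = (2*(-17))*(-6) = -34*(-6) = 204)
(1331 + 2944)/L = (1331 + 2944)/204 = 4275*(1/204) = 1425/68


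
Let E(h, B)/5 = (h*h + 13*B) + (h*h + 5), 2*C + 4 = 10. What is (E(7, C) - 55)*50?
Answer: 32750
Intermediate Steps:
C = 3 (C = -2 + (1/2)*10 = -2 + 5 = 3)
E(h, B) = 25 + 10*h**2 + 65*B (E(h, B) = 5*((h*h + 13*B) + (h*h + 5)) = 5*((h**2 + 13*B) + (h**2 + 5)) = 5*((h**2 + 13*B) + (5 + h**2)) = 5*(5 + 2*h**2 + 13*B) = 25 + 10*h**2 + 65*B)
(E(7, C) - 55)*50 = ((25 + 10*7**2 + 65*3) - 55)*50 = ((25 + 10*49 + 195) - 55)*50 = ((25 + 490 + 195) - 55)*50 = (710 - 55)*50 = 655*50 = 32750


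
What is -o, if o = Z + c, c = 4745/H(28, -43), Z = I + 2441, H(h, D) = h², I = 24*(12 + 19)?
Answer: -2501785/784 ≈ -3191.1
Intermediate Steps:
I = 744 (I = 24*31 = 744)
Z = 3185 (Z = 744 + 2441 = 3185)
c = 4745/784 (c = 4745/(28²) = 4745/784 ≈ 6.0523)
o = 2501785/784 (o = 3185 + 4745/784 = 2501785/784 ≈ 3191.1)
-o = -1*2501785/784 = -2501785/784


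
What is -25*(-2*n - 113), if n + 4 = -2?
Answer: 2525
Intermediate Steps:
n = -6 (n = -4 - 2 = -6)
-25*(-2*n - 113) = -25*(-2*(-6) - 113) = -25*(12 - 113) = -25*(-101) = 2525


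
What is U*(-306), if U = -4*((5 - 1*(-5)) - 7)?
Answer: 3672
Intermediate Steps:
U = -12 (U = -4*((5 + 5) - 7) = -4*(10 - 7) = -4*3 = -12)
U*(-306) = -12*(-306) = 3672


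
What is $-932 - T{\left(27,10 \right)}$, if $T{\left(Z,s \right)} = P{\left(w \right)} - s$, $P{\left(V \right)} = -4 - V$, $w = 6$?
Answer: $-912$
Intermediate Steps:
$T{\left(Z,s \right)} = -10 - s$ ($T{\left(Z,s \right)} = \left(-4 - 6\right) - s = -10 - s$)
$-932 - T{\left(27,10 \right)} = -932 - \left(-10 - 10\right) = -932 - -20 = -932 + 20 = -912$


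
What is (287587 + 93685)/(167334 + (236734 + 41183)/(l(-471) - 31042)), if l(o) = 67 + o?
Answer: 3996493104/1753902349 ≈ 2.2786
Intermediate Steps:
(287587 + 93685)/(167334 + (236734 + 41183)/(l(-471) - 31042)) = (287587 + 93685)/(167334 + (236734 + 41183)/((67 - 471) - 31042)) = 381272/(167334 + 277917/(-404 - 31042)) = 381272/(167334 + 277917/(-31446)) = 381272/(167334 + 277917*(-1/31446)) = 381272/(167334 - 92639/10482) = 381272/(1753902349/10482) = 381272*(10482/1753902349) = 3996493104/1753902349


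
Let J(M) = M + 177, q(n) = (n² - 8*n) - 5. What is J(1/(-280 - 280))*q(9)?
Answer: 99119/140 ≈ 707.99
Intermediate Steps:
q(n) = -5 + n² - 8*n
J(M) = 177 + M
J(1/(-280 - 280))*q(9) = (177 + 1/(-280 - 280))*(-5 + 9² - 8*9) = (177 + 1/(-560))*(-5 + 81 - 72) = (177 - 1/560)*4 = (99119/560)*4 = 99119/140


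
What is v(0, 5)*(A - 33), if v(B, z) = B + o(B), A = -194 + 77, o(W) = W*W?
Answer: 0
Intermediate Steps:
o(W) = W²
A = -117
v(B, z) = B + B²
v(0, 5)*(A - 33) = (0*(1 + 0))*(-117 - 33) = (0*1)*(-150) = 0*(-150) = 0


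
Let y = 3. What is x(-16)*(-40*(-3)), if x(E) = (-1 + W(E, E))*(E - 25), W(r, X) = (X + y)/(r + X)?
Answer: 11685/4 ≈ 2921.3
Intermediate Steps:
W(r, X) = (3 + X)/(X + r) (W(r, X) = (X + 3)/(r + X) = (3 + X)/(X + r))
x(E) = (-1 + (3 + E)/(2*E))*(-25 + E) (x(E) = (-1 + (3 + E)/(E + E))*(E - 25) = (-1 + (3 + E)/((2*E)))*(-25 + E) = (-1 + (1/(2*E))*(3 + E))*(-25 + E) = (-1 + (3 + E)/(2*E))*(-25 + E))
x(-16)*(-40*(-3)) = (14 - 75/2/(-16) - ½*(-16))*(-40*(-3)) = (14 - 75/2*(-1/16) + 8)*120 = (14 + 75/32 + 8)*120 = (779/32)*120 = 11685/4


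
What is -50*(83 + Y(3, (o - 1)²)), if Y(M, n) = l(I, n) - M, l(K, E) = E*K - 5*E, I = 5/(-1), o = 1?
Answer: -4000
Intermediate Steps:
I = -5 (I = 5*(-1) = -5)
l(K, E) = -5*E + E*K
Y(M, n) = -M - 10*n (Y(M, n) = n*(-5 - 5) - M = n*(-10) - M = -10*n - M = -M - 10*n)
-50*(83 + Y(3, (o - 1)²)) = -50*(83 + (-1*3 - 10*(1 - 1)²)) = -50*(83 + (-3 - 10*0²)) = -50*(83 + (-3 - 10*0)) = -50*(83 + (-3 + 0)) = -50*(83 - 3) = -50*80 = -4000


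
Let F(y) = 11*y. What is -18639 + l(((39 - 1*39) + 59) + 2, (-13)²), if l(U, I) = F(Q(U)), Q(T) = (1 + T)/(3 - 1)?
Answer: -18298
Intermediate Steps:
Q(T) = ½ + T/2 (Q(T) = (1 + T)/2 = (1 + T)*(½) = ½ + T/2)
l(U, I) = 11/2 + 11*U/2 (l(U, I) = 11*(½ + U/2) = 11/2 + 11*U/2)
-18639 + l(((39 - 1*39) + 59) + 2, (-13)²) = -18639 + (11/2 + 11*(((39 - 1*39) + 59) + 2)/2) = -18639 + (11/2 + 11*(((39 - 39) + 59) + 2)/2) = -18639 + (11/2 + 11*((0 + 59) + 2)/2) = -18639 + (11/2 + 11*(59 + 2)/2) = -18639 + (11/2 + (11/2)*61) = -18639 + (11/2 + 671/2) = -18639 + 341 = -18298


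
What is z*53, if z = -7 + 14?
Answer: 371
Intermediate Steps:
z = 7
z*53 = 7*53 = 371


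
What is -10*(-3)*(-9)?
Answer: -270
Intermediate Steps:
-10*(-3)*(-9) = 30*(-9) = -270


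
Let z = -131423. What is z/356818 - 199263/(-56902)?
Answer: 15905598397/5075914459 ≈ 3.1335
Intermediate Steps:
z/356818 - 199263/(-56902) = -131423/356818 - 199263/(-56902) = -131423*1/356818 - 199263*(-1/56902) = -131423/356818 + 199263/56902 = 15905598397/5075914459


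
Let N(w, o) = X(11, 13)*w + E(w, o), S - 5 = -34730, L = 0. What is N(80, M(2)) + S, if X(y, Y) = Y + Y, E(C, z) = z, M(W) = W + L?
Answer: -32643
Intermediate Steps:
M(W) = W (M(W) = W + 0 = W)
S = -34725 (S = 5 - 34730 = -34725)
X(y, Y) = 2*Y
N(w, o) = o + 26*w (N(w, o) = (2*13)*w + o = 26*w + o = o + 26*w)
N(80, M(2)) + S = (2 + 26*80) - 34725 = (2 + 2080) - 34725 = 2082 - 34725 = -32643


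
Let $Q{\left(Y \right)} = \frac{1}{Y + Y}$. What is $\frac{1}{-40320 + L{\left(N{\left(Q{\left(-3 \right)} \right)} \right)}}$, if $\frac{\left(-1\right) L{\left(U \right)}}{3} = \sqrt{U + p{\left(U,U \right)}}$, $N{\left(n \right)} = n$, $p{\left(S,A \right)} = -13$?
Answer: $- \frac{26880}{1083801679} + \frac{i \sqrt{474}}{3251405037} \approx -2.4802 \cdot 10^{-5} + 6.696 \cdot 10^{-9} i$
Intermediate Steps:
$Q{\left(Y \right)} = \frac{1}{2 Y}$
$L{\left(U \right)} = - 3 \sqrt{-13 + U}$ ($L{\left(U \right)} = - 3 \sqrt{U - 13} = - 3 \sqrt{-13 + U}$)
$\frac{1}{-40320 + L{\left(N{\left(Q{\left(-3 \right)} \right)} \right)}} = \frac{1}{-40320 - 3 \sqrt{-13 + \frac{1}{2 \left(-3\right)}}} = \frac{1}{-40320 - 3 \sqrt{-13 + \frac{1}{2} \left(- \frac{1}{3}\right)}} = \frac{1}{-40320 - 3 \sqrt{-13 - \frac{1}{6}}} = \frac{1}{-40320 - 3 \sqrt{- \frac{79}{6}}} = \frac{1}{-40320 - 3 \frac{i \sqrt{474}}{6}} = \frac{1}{-40320 - \frac{i \sqrt{474}}{2}}$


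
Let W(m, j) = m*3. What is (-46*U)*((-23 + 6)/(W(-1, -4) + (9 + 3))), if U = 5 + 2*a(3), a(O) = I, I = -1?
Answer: 782/3 ≈ 260.67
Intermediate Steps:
W(m, j) = 3*m
a(O) = -1
U = 3 (U = 5 + 2*(-1) = 5 - 2 = 3)
(-46*U)*((-23 + 6)/(W(-1, -4) + (9 + 3))) = (-46*3)*((-23 + 6)/(3*(-1) + (9 + 3))) = -(-2346)/(-3 + 12) = -(-2346)/9 = -138*(-17/9) = 782/3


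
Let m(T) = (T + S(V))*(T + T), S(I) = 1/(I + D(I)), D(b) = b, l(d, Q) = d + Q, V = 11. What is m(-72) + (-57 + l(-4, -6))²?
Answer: 163355/11 ≈ 14850.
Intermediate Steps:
l(d, Q) = Q + d
S(I) = 1/(2*I) (S(I) = 1/(I + I) = 1/(2*I))
m(T) = 2*T*(1/22 + T) (m(T) = (T + (½)/11)*(T + T) = (T + (½)*(1/11))*(2*T) = (T + 1/22)*(2*T) = (1/22 + T)*(2*T) = 2*T*(1/22 + T))
m(-72) + (-57 + l(-4, -6))² = (1/11)*(-72)*(1 + 22*(-72)) + (-57 + (-6 - 4))² = (1/11)*(-72)*(1 - 1584) + (-57 - 10)² = (1/11)*(-72)*(-1583) + (-67)² = 113976/11 + 4489 = 163355/11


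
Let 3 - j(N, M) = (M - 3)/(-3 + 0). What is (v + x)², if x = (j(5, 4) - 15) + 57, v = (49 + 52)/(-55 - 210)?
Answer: 1277133169/632025 ≈ 2020.7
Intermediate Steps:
j(N, M) = 2 + M/3 (j(N, M) = 3 - (M - 3)/(-3 + 0) = 3 - (-3 + M)/(-3) = 3 - (-3 + M)*(-1)/3 = 3 - (1 - M/3) = 3 + (-1 + M/3) = 2 + M/3)
v = -101/265 (v = 101/(-265) = 101*(-1/265) = -101/265 ≈ -0.38113)
x = 136/3 (x = ((2 + (⅓)*4) - 15) + 57 = ((2 + 4/3) - 15) + 57 = (10/3 - 15) + 57 = -35/3 + 57 = 136/3 ≈ 45.333)
(v + x)² = (-101/265 + 136/3)² = (35737/795)² = 1277133169/632025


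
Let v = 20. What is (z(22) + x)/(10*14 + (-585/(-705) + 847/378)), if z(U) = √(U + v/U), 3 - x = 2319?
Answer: -5878008/363113 + 15228*√77/3994243 ≈ -16.154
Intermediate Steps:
x = -2316 (x = 3 - 1*2319 = 3 - 2319 = -2316)
z(U) = √(U + 20/U)
(z(22) + x)/(10*14 + (-585/(-705) + 847/378)) = (√(22 + 20/22) - 2316)/(10*14 + (-585/(-705) + 847/378)) = (√(22 + 20*(1/22)) - 2316)/(140 + (-585*(-1/705) + 847*(1/378))) = (√(22 + 10/11) - 2316)/(140 + (39/47 + 121/54)) = (√(252/11) - 2316)/(140 + 7793/2538) = (6*√77/11 - 2316)/(363113/2538) = (-2316 + 6*√77/11)*(2538/363113) = -5878008/363113 + 15228*√77/3994243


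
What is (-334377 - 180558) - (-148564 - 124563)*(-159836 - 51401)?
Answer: -57695043034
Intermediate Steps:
(-334377 - 180558) - (-148564 - 124563)*(-159836 - 51401) = -514935 - (-273127)*(-211237) = -514935 - 1*57694528099 = -514935 - 57694528099 = -57695043034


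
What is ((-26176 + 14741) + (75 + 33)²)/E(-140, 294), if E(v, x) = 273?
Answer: 229/273 ≈ 0.83883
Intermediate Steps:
((-26176 + 14741) + (75 + 33)²)/E(-140, 294) = ((-26176 + 14741) + (75 + 33)²)/273 = (-11435 + 108²)*(1/273) = (-11435 + 11664)*(1/273) = 229*(1/273) = 229/273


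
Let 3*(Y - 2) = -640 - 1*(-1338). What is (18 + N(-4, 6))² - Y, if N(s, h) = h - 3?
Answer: 619/3 ≈ 206.33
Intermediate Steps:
N(s, h) = -3 + h
Y = 704/3 (Y = 2 + (-640 - 1*(-1338))/3 = 2 + (-640 + 1338)/3 = 2 + (⅓)*698 = 2 + 698/3 = 704/3 ≈ 234.67)
(18 + N(-4, 6))² - Y = (18 + (-3 + 6))² - 1*704/3 = (18 + 3)² - 704/3 = 21² - 704/3 = 441 - 704/3 = 619/3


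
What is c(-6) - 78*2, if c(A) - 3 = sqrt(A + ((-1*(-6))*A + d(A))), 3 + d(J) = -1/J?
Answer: -153 + I*sqrt(1614)/6 ≈ -153.0 + 6.6958*I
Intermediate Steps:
d(J) = -3 - 1/J
c(A) = 3 + sqrt(-3 - 1/A + 7*A) (c(A) = 3 + sqrt(A + ((-1*(-6))*A + (-3 - 1/A))) = 3 + sqrt(A + (6*A + (-3 - 1/A))) = 3 + sqrt(A + (-3 - 1/A + 6*A)) = 3 + sqrt(-3 - 1/A + 7*A))
c(-6) - 78*2 = (3 + sqrt(-3 - 1/(-6) + 7*(-6))) - 78*2 = (3 + sqrt(-3 - 1*(-1/6) - 42)) - 156 = (3 + sqrt(-3 + 1/6 - 42)) - 156 = (3 + sqrt(-269/6)) - 156 = (3 + I*sqrt(1614)/6) - 156 = -153 + I*sqrt(1614)/6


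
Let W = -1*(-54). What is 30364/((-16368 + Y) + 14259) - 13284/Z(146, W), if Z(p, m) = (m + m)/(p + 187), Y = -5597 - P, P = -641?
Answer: -289405699/7065 ≈ -40963.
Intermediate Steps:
W = 54
Y = -4956 (Y = -5597 - 1*(-641) = -5597 + 641 = -4956)
Z(p, m) = 2*m/(187 + p) (Z(p, m) = (2*m)/(187 + p) = 2*m/(187 + p))
30364/((-16368 + Y) + 14259) - 13284/Z(146, W) = 30364/((-16368 - 4956) + 14259) - 13284/(2*54/(187 + 146)) = 30364/(-21324 + 14259) - 13284/(2*54/333) = 30364/(-7065) - 13284/(2*54*(1/333)) = 30364*(-1/7065) - 13284/12/37 = -30364/7065 - 13284*37/12 = -30364/7065 - 40959 = -289405699/7065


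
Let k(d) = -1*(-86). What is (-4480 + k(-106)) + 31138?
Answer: 26744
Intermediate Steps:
k(d) = 86
(-4480 + k(-106)) + 31138 = (-4480 + 86) + 31138 = -4394 + 31138 = 26744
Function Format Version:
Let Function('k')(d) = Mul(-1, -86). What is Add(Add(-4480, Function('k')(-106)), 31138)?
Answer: 26744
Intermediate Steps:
Function('k')(d) = 86
Add(Add(-4480, Function('k')(-106)), 31138) = Add(Add(-4480, 86), 31138) = Add(-4394, 31138) = 26744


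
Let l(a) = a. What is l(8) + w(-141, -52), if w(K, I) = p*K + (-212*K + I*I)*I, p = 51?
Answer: -1702175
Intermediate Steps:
w(K, I) = 51*K + I*(I**2 - 212*K) (w(K, I) = 51*K + (-212*K + I*I)*I = 51*K + (-212*K + I**2)*I = 51*K + (I**2 - 212*K)*I = 51*K + I*(I**2 - 212*K))
l(8) + w(-141, -52) = 8 + ((-52)**3 + 51*(-141) - 212*(-52)*(-141)) = 8 + (-140608 - 7191 - 1554384) = 8 - 1702183 = -1702175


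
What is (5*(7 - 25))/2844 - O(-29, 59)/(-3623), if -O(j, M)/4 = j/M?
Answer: -1050457/33773606 ≈ -0.031103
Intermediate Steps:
O(j, M) = -4*j/M
(5*(7 - 25))/2844 - O(-29, 59)/(-3623) = (5*(7 - 25))/2844 - (-4)*(-29)/59/(-3623) = (5*(-18))*(1/2844) - (-4)*(-29)/59*(-1/3623) = -90*1/2844 - 1*116/59*(-1/3623) = -5/158 - 116/59*(-1/3623) = -5/158 + 116/213757 = -1050457/33773606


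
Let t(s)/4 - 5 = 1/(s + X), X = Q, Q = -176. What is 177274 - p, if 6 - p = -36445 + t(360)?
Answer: 6478779/46 ≈ 1.4084e+5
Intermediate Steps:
X = -176
t(s) = 20 + 4/(-176 + s) (t(s) = 20 + 4/(s - 176) = 20 + 4/(-176 + s))
p = 1675825/46 (p = 6 - (-36445 + 4*(-879 + 5*360)/(-176 + 360)) = 6 - (-36445 + 4*(-879 + 1800)/184) = 6 - (-36445 + 4*(1/184)*921) = 6 - (-36445 + 921/46) = 6 - 1*(-1675549/46) = 6 + 1675549/46 = 1675825/46 ≈ 36431.)
177274 - p = 177274 - 1*1675825/46 = 177274 - 1675825/46 = 6478779/46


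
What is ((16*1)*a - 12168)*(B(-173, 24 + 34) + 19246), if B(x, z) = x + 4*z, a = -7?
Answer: -237065400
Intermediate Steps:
((16*1)*a - 12168)*(B(-173, 24 + 34) + 19246) = ((16*1)*(-7) - 12168)*((-173 + 4*(24 + 34)) + 19246) = (16*(-7) - 12168)*((-173 + 4*58) + 19246) = (-112 - 12168)*((-173 + 232) + 19246) = -12280*(59 + 19246) = -12280*19305 = -237065400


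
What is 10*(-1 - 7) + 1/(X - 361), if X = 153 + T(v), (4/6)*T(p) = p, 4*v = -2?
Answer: -66804/835 ≈ -80.005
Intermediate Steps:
v = -1/2 (v = (1/4)*(-2) = -1/2 ≈ -0.50000)
T(p) = 3*p/2
X = 609/4 (X = 153 + (3/2)*(-1/2) = 153 - 3/4 = 609/4 ≈ 152.25)
10*(-1 - 7) + 1/(X - 361) = 10*(-1 - 7) + 1/(609/4 - 361) = 10*(-8) + 1/(-835/4) = -80 - 4/835 = -66804/835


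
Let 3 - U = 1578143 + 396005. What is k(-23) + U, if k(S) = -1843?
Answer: -1975988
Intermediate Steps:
U = -1974145 (U = 3 - (1578143 + 396005) = 3 - 1*1974148 = 3 - 1974148 = -1974145)
k(-23) + U = -1843 - 1974145 = -1975988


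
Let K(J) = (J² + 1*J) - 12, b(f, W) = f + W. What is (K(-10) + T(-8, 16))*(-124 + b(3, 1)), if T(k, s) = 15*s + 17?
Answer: -40200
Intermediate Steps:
b(f, W) = W + f
K(J) = -12 + J + J² (K(J) = (J² + J) - 12 = (J + J²) - 12 = -12 + J + J²)
T(k, s) = 17 + 15*s
(K(-10) + T(-8, 16))*(-124 + b(3, 1)) = ((-12 - 10 + (-10)²) + (17 + 15*16))*(-124 + (1 + 3)) = ((-12 - 10 + 100) + (17 + 240))*(-124 + 4) = (78 + 257)*(-120) = 335*(-120) = -40200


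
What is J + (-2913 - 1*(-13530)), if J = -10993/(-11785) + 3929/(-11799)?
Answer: 1476390152797/139051215 ≈ 10618.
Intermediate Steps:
J = 83403142/139051215 (J = -10993*(-1/11785) + 3929*(-1/11799) = 10993/11785 - 3929/11799 = 83403142/139051215 ≈ 0.59980)
J + (-2913 - 1*(-13530)) = 83403142/139051215 + (-2913 - 1*(-13530)) = 83403142/139051215 + (-2913 + 13530) = 83403142/139051215 + 10617 = 1476390152797/139051215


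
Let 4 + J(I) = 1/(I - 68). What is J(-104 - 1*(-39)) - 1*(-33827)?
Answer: 4498458/133 ≈ 33823.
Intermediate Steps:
J(I) = -4 + 1/(-68 + I) (J(I) = -4 + 1/(I - 68) = -4 + 1/(-68 + I))
J(-104 - 1*(-39)) - 1*(-33827) = (273 - 4*(-104 - 1*(-39)))/(-68 + (-104 - 1*(-39))) - 1*(-33827) = (273 - 4*(-104 + 39))/(-68 + (-104 + 39)) + 33827 = (273 - 4*(-65))/(-68 - 65) + 33827 = (273 + 260)/(-133) + 33827 = -1/133*533 + 33827 = -533/133 + 33827 = 4498458/133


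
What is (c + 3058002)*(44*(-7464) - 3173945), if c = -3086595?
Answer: 100143008073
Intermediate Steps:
(c + 3058002)*(44*(-7464) - 3173945) = (-3086595 + 3058002)*(44*(-7464) - 3173945) = -28593*(-328416 - 3173945) = -28593*(-3502361) = 100143008073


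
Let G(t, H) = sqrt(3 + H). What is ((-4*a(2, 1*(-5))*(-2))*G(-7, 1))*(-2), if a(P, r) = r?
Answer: 160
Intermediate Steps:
((-4*a(2, 1*(-5))*(-2))*G(-7, 1))*(-2) = ((-4*(-5)*(-2))*sqrt(3 + 1))*(-2) = ((-4*(-5)*(-2))*sqrt(4))*(-2) = ((20*(-2))*2)*(-2) = -40*2*(-2) = -80*(-2) = 160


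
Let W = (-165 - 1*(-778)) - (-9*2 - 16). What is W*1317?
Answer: 852099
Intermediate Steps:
W = 647 (W = (-165 + 778) - (-18 - 16) = 613 - 1*(-34) = 613 + 34 = 647)
W*1317 = 647*1317 = 852099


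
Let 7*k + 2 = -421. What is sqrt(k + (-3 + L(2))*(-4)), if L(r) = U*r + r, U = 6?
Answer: I*sqrt(5117)/7 ≈ 10.219*I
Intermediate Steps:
k = -423/7 (k = -2/7 + (1/7)*(-421) = -2/7 - 421/7 = -423/7 ≈ -60.429)
L(r) = 7*r (L(r) = 6*r + r = 7*r)
sqrt(k + (-3 + L(2))*(-4)) = sqrt(-423/7 + (-3 + 7*2)*(-4)) = sqrt(-423/7 + (-3 + 14)*(-4)) = sqrt(-423/7 + 11*(-4)) = sqrt(-423/7 - 44) = sqrt(-731/7) = I*sqrt(5117)/7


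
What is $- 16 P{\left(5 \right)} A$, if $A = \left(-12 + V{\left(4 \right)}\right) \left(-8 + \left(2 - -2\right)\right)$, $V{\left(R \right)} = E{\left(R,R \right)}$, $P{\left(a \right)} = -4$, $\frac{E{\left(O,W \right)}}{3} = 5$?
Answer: $-768$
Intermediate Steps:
$E{\left(O,W \right)} = 15$ ($E{\left(O,W \right)} = 3 \cdot 5 = 15$)
$V{\left(R \right)} = 15$
$A = -12$ ($A = \left(-12 + 15\right) \left(-8 + \left(2 - -2\right)\right) = 3 \left(-8 + \left(2 + 2\right)\right) = 3 \left(-8 + 4\right) = 3 \left(-4\right) = -12$)
$- 16 P{\left(5 \right)} A = \left(-16\right) \left(-4\right) \left(-12\right) = 64 \left(-12\right) = -768$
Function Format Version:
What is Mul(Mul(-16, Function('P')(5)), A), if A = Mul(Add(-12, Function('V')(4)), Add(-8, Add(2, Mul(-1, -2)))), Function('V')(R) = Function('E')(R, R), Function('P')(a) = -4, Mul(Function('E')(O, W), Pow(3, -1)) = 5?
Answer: -768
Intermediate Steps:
Function('E')(O, W) = 15 (Function('E')(O, W) = Mul(3, 5) = 15)
Function('V')(R) = 15
A = -12 (A = Mul(Add(-12, 15), Add(-8, Add(2, Mul(-1, -2)))) = Mul(3, Add(-8, Add(2, 2))) = Mul(3, Add(-8, 4)) = Mul(3, -4) = -12)
Mul(Mul(-16, Function('P')(5)), A) = Mul(Mul(-16, -4), -12) = Mul(64, -12) = -768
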